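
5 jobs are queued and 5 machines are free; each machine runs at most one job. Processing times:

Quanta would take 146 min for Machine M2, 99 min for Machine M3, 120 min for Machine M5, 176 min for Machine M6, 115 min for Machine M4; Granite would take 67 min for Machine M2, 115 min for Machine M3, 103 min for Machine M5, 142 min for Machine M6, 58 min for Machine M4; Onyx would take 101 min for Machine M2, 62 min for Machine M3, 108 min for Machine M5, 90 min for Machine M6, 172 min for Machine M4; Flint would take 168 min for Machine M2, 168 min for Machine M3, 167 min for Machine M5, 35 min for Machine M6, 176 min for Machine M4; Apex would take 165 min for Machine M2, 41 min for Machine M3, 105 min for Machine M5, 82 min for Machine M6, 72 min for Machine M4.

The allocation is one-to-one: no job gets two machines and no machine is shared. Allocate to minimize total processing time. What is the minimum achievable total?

Optimal: Quanta→Machine M5 (120 min), Granite→Machine M4 (58 min), Onyx→Machine M2 (101 min), Flint→Machine M6 (35 min), Apex→Machine M3 (41 min) — total 120+58+101+35+41 = 355 min.
Column-greedy (each machine in turn goes to its cheapest remaining job) gives 366 min, worse by 11.

Minimum total: 355 min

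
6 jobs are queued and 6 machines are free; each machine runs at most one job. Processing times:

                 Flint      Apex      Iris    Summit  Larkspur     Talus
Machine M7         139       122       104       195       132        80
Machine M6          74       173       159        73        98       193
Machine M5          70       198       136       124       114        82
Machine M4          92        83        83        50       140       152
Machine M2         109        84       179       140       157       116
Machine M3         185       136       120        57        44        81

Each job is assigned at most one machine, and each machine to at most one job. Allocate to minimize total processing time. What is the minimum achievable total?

Treat this as an assignment problem: match each job to one machine.
Optimal: Flint→Machine M5 (70 min), Apex→Machine M2 (84 min), Iris→Machine M4 (83 min), Summit→Machine M6 (73 min), Larkspur→Machine M3 (44 min), Talus→Machine M7 (80 min) — total 70+84+83+73+44+80 = 434 min.
Column-greedy (each machine in turn goes to its cheapest remaining job) gives 583 min, worse by 149.

Min total: 434 min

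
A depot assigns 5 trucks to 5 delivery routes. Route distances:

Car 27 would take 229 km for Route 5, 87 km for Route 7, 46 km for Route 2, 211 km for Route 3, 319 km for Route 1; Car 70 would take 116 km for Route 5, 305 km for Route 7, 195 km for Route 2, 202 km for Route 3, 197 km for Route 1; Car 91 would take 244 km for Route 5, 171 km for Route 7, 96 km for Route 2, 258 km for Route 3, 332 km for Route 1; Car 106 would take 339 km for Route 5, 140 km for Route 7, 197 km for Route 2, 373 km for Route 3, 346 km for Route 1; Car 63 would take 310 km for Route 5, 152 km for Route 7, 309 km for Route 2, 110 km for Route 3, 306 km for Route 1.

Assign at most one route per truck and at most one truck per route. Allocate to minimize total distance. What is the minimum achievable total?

Min total: 737 km

Optimal: Car 27→Route 2 (46 km), Car 70→Route 1 (197 km), Car 91→Route 5 (244 km), Car 106→Route 7 (140 km), Car 63→Route 3 (110 km) — total 46+197+244+140+110 = 737 km.
Column-greedy (each route in turn goes to its cheapest remaining truck) gives 755 km, worse by 18.
Next-best assignment: Car 27→Route 2, Car 70→Route 5, Car 91→Route 1, Car 106→Route 7, Car 63→Route 3 = 744 km.
Swapping Car 63↔Car 27 (Car 63→Route 2 309 km, Car 27→Route 3 211 km) adds 364.
Every other assignment is strictly worse.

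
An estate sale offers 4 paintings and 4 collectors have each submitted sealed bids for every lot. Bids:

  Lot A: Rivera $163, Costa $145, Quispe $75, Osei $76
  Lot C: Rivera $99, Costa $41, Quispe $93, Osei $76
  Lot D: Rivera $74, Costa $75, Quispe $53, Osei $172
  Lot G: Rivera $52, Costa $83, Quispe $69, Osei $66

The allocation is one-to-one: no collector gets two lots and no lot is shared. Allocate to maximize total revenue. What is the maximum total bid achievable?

This is the linear assignment problem.
Optimal: Rivera→Lot A ($163), Costa→Lot G ($83), Quispe→Lot C ($93), Osei→Lot D ($172) — total 163+83+93+172 = $511.
Next-best assignment: Rivera→Lot C, Costa→Lot A, Quispe→Lot G, Osei→Lot D = $485.

Max total: $511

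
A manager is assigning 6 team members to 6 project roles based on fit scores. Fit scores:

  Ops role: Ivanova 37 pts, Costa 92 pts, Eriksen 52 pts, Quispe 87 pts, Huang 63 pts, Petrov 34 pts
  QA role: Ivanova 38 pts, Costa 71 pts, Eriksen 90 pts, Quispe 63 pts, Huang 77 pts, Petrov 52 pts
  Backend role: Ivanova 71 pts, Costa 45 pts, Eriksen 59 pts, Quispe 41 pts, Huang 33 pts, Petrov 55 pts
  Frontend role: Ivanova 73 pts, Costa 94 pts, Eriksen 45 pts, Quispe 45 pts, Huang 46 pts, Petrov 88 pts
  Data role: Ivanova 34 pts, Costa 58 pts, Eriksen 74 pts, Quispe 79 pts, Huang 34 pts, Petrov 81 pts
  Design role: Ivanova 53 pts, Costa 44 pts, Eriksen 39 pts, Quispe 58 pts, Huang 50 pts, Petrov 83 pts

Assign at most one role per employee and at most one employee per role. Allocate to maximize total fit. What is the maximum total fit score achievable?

Max total: 486 pts

Optimal: Ivanova→Backend role (71 pts), Costa→Frontend role (94 pts), Eriksen→Data role (74 pts), Quispe→Ops role (87 pts), Huang→QA role (77 pts), Petrov→Design role (83 pts) — total 71+94+74+87+77+83 = 486 pts.
Max-entry greedy (repeatedly take the single best remaining cell) gives 459 pts, worse by 27.
Next-best assignment: Ivanova→Backend role, Costa→Frontend role, Eriksen→QA role, Quispe→Data role, Huang→Ops role, Petrov→Design role = 480 pts.
Swapping Huang↔Ivanova (Huang→Backend role 33 pts, Ivanova→QA role 38 pts) loses 77.
Checked against all permutations: 486 pts is optimal.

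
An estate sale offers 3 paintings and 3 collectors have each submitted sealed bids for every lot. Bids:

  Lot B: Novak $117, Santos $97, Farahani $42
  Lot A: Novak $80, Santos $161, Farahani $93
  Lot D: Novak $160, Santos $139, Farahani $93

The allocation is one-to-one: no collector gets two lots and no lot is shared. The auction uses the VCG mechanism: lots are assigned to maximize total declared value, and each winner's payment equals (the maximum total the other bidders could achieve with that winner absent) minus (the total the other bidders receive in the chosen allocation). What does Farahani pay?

Efficient allocation: Novak→Lot B ($117), Santos→Lot A ($161), Farahani→Lot D ($93); total welfare W = $371.
Farahani receives Lot D at value $93, so the others get W − 93 = $278.
Without Farahani: best allocation of the remaining 2 bidders over all 3 lots is Novak→Lot D ($160), Santos→Lot A ($161), total $321.
VCG payment = (others' best without Farahani) − (others' welfare with Farahani) = 321 − 278 = $43.

Farahani pays $43.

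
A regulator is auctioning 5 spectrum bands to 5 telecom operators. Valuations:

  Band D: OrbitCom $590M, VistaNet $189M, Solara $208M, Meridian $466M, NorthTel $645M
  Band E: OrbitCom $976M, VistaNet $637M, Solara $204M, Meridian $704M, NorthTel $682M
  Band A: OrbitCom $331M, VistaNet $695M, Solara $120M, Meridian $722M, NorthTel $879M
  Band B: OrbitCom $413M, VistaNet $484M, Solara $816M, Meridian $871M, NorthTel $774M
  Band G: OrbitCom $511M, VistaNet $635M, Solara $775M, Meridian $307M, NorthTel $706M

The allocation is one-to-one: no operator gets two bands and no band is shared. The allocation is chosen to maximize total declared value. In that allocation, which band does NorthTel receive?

NorthTel receives Band D.

Optimal: OrbitCom→Band E ($976M), VistaNet→Band A ($695M), Solara→Band G ($775M), Meridian→Band B ($871M), NorthTel→Band D ($645M) — total 976+695+775+871+645 = $3962M.
Column-greedy (each band in turn goes to its best remaining operator) gives $3794M, worse by 168.
Every other assignment is strictly worse.
NorthTel's own top band is Band A ($879M), but forcing NorthTel→Band A and reassigning the rest optimally gives only $3772M — worse by 190.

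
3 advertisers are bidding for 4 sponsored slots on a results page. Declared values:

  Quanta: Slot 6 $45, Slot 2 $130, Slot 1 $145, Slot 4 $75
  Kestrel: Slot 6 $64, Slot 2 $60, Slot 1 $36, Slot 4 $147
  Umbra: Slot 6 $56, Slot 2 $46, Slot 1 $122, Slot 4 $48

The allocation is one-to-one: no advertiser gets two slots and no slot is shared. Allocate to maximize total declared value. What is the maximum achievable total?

Maximum total: $399

This is a one-to-one assignment (maximum-weight bipartite matching).
Optimal: Quanta→Slot 2 ($130), Kestrel→Slot 4 ($147), Umbra→Slot 1 ($122) — total 130+147+122 = $399.
Max-entry greedy (repeatedly take the single best remaining cell) gives $348, worse by 51.
Checked against all permutations: $399 is optimal.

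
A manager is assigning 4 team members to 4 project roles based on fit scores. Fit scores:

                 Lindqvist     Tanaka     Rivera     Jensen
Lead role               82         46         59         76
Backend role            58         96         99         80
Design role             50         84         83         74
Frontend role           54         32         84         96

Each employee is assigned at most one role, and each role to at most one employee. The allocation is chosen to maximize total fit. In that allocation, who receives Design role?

Tanaka receives Design role.

This is the linear assignment problem.
Optimal: Lindqvist→Lead role (82 pts), Tanaka→Design role (84 pts), Rivera→Backend role (99 pts), Jensen→Frontend role (96 pts) — total 82+84+99+96 = 361 pts.
Row-greedy (each employee in turn takes its best remaining role) gives 336 pts, worse by 25.
Next-best assignment: Lindqvist→Lead role, Tanaka→Backend role, Rivera→Design role, Jensen→Frontend role = 357 pts.
Tanaka's own top role is Backend role (96 pts), but forcing Tanaka→Backend role and reassigning the rest optimally gives only 357 pts — worse by 4.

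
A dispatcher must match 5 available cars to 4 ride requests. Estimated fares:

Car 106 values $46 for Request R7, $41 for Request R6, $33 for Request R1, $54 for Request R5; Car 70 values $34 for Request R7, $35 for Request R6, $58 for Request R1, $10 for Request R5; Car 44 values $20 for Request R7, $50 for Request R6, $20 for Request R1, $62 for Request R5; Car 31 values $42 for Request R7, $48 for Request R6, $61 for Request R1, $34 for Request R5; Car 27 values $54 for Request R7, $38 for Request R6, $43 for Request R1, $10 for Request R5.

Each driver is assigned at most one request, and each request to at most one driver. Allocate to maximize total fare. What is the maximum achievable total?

Maximum total: $222

Optimal: Car 27→Request R7 ($54), Car 31→Request R6 ($48), Car 70→Request R1 ($58), Car 44→Request R5 ($62) — total 54+48+58+62 = $222.
Max-entry greedy (repeatedly take the single best remaining cell) gives $218, worse by 4.
Next-best assignment: Car 27→Request R7, Car 44→Request R6, Car 31→Request R1, Car 106→Request R5 = $219.
Every other assignment is strictly worse.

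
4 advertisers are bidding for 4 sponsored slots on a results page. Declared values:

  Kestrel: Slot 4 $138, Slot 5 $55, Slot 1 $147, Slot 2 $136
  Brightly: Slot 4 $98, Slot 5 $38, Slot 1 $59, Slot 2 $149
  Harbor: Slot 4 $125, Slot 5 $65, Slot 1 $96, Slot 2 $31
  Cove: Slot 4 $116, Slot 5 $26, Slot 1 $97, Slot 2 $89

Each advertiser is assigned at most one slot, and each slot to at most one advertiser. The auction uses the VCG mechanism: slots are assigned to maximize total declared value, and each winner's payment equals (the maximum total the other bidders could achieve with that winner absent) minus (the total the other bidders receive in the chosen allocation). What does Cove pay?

Efficient allocation: Kestrel→Slot 1 ($147), Brightly→Slot 2 ($149), Harbor→Slot 5 ($65), Cove→Slot 4 ($116); total welfare W = $477.
Cove receives Slot 4 at value $116, so the others get W − 116 = $361.
Without Cove: best allocation of the remaining 3 bidders over all 4 slots is Kestrel→Slot 1 ($147), Brightly→Slot 2 ($149), Harbor→Slot 4 ($125), total $421.
VCG payment = (others' best without Cove) − (others' welfare with Cove) = 421 − 361 = $60.

Cove pays $60.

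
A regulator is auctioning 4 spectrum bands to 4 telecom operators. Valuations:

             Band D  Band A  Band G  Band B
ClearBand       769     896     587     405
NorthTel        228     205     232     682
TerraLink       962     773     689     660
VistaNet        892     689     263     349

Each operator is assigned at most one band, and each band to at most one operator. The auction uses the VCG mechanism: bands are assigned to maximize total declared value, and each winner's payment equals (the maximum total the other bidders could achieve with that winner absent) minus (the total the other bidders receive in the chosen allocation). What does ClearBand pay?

ClearBand pays $84M.

Efficient allocation: ClearBand→Band A ($896M), NorthTel→Band B ($682M), TerraLink→Band G ($689M), VistaNet→Band D ($892M); total welfare W = $3159M.
ClearBand receives Band A at value $896M, so the others get W − 896 = $2263M.
Without ClearBand: best allocation of the remaining 3 bidders over all 4 bands is NorthTel→Band B ($682M), TerraLink→Band A ($773M), VistaNet→Band D ($892M), total $2347M.
VCG payment = (others' best without ClearBand) − (others' welfare with ClearBand) = 2347 − 2263 = $84M.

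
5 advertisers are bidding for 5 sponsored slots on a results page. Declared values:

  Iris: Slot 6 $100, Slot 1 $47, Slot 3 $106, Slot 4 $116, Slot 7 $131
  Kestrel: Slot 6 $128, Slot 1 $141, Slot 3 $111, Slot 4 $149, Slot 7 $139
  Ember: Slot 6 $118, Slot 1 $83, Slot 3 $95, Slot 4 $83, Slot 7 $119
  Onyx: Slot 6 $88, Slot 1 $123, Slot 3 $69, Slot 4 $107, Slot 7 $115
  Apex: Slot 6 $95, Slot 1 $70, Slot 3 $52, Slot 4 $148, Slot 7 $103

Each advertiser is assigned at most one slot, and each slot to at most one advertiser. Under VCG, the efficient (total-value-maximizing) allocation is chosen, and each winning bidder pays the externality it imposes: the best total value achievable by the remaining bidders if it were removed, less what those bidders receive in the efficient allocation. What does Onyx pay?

Efficient allocation: Iris→Slot 3 ($106), Kestrel→Slot 7 ($139), Ember→Slot 6 ($118), Onyx→Slot 1 ($123), Apex→Slot 4 ($148); total welfare W = $634.
Onyx receives Slot 1 at value $123, so the others get W − 123 = $511.
Without Onyx: best allocation of the remaining 4 bidders over all 5 slots is Iris→Slot 7 ($131), Kestrel→Slot 1 ($141), Ember→Slot 6 ($118), Apex→Slot 4 ($148), total $538.
VCG payment = (others' best without Onyx) − (others' welfare with Onyx) = 538 − 511 = $27.

Onyx pays $27.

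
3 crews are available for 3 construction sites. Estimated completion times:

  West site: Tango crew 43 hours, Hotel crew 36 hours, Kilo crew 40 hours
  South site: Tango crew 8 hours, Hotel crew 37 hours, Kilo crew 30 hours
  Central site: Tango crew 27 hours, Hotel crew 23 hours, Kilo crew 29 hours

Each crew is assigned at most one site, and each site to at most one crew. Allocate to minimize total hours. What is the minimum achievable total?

Minimum total: 71 hours

Optimal: Tango crew→South site (8 hours), Hotel crew→Central site (23 hours), Kilo crew→West site (40 hours) — total 8+23+40 = 71 hours.
Column-greedy (each site in turn goes to its cheapest remaining crew) gives 73 hours, worse by 2.
Swapping Tango crew↔Kilo crew (Tango crew→West site 43 hours, Kilo crew→South site 30 hours) adds 25.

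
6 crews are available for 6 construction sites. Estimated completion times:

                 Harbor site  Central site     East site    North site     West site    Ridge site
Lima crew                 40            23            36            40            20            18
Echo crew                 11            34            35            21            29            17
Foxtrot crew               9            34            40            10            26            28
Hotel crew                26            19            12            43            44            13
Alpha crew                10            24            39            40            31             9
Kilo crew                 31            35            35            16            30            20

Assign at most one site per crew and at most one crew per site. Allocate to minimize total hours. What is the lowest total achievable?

Optimal: Lima crew→Central site (23 hours), Echo crew→Harbor site (11 hours), Foxtrot crew→North site (10 hours), Hotel crew→East site (12 hours), Alpha crew→Ridge site (9 hours), Kilo crew→West site (30 hours) — total 23+11+10+12+9+30 = 95 hours.
Column-greedy (each site in turn goes to its cheapest remaining crew) gives 108 hours, worse by 13.
Next-best assignment: Lima crew→Central site, Echo crew→Harbor site, Foxtrot crew→West site, Hotel crew→East site, Alpha crew→Ridge site, Kilo crew→North site = 97 hours.

Min total: 95 hours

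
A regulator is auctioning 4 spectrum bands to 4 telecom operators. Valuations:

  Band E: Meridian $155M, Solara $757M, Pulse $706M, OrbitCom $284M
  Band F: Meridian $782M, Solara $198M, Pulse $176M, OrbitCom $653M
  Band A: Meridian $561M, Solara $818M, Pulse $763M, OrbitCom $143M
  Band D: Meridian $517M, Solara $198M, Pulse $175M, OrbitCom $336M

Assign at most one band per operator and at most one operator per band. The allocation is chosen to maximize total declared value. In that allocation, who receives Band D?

Meridian receives Band D.

Optimal: Meridian→Band D ($517M), Solara→Band A ($818M), Pulse→Band E ($706M), OrbitCom→Band F ($653M) — total 517+818+706+653 = $2694M.
Row-greedy (each operator in turn takes its best remaining band) gives $2642M, worse by 52.
Every other assignment is strictly worse.
Meridian's own top band is Band F ($782M), but forcing Meridian→Band F and reassigning the rest optimally gives only $2642M — worse by 52.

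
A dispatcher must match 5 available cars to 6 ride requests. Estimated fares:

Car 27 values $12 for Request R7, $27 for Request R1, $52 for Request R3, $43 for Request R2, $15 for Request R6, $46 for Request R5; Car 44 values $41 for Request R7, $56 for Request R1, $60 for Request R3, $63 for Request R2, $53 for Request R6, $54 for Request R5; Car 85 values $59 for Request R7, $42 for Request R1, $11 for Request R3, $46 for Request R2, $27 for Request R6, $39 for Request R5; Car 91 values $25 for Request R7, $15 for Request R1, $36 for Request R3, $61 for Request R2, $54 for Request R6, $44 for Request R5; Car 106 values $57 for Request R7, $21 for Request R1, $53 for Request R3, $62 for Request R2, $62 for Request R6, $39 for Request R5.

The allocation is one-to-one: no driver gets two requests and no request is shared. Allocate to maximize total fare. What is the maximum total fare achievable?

Max total: $290

Optimal: Car 27→Request R3 ($52), Car 44→Request R1 ($56), Car 85→Request R7 ($59), Car 91→Request R2 ($61), Car 106→Request R6 ($62) — total 52+56+59+61+62 = $290.
Row-greedy (each driver in turn takes its best remaining request) gives $267, worse by 23.
Checked against all permutations: $290 is optimal.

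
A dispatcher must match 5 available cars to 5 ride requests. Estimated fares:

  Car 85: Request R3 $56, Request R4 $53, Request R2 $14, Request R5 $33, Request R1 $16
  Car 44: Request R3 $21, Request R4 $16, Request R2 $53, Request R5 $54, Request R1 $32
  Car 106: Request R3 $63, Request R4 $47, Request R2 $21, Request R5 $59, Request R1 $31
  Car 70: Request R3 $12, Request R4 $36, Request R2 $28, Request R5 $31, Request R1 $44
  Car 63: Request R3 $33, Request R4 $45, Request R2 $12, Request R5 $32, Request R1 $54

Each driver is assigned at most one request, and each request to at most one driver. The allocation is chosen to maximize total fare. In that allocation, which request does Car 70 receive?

Car 70 receives Request R4.

Optimal: Car 85→Request R3 ($56), Car 44→Request R2 ($53), Car 106→Request R5 ($59), Car 70→Request R4 ($36), Car 63→Request R1 ($54) — total 56+53+59+36+54 = $258.
Row-greedy (each driver in turn takes its best remaining request) gives $213, worse by 45.
No other one-to-one assignment exceeds $258.
Car 70's own top request is Request R1 ($44), but forcing Car 70→Request R1 and reassigning the rest optimally gives only $257 — worse by 1.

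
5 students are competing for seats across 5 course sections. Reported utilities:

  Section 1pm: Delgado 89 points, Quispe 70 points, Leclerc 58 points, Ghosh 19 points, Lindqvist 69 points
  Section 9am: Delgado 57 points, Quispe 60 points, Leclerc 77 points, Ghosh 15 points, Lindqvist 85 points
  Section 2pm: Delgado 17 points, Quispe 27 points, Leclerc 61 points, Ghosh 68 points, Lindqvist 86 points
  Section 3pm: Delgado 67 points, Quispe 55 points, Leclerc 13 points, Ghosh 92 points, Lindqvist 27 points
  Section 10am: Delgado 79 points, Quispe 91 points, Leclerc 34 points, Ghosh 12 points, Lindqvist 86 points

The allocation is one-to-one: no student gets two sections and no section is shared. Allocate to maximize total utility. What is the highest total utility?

Maximum total: 435 points

Treat this as an assignment problem: match each student to one section.
Optimal: Delgado→Section 1pm (89 points), Quispe→Section 10am (91 points), Leclerc→Section 9am (77 points), Ghosh→Section 3pm (92 points), Lindqvist→Section 2pm (86 points) — total 89+91+77+92+86 = 435 points.
No other one-to-one assignment exceeds 435 points.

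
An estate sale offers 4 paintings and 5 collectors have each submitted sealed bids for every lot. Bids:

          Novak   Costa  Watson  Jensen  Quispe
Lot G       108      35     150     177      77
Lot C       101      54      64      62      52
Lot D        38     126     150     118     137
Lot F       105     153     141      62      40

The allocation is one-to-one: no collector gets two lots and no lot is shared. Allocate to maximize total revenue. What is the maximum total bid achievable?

Maximum total: $581

Optimal: Jensen→Lot G ($177), Novak→Lot C ($101), Watson→Lot D ($150), Costa→Lot F ($153) — total 177+101+150+153 = $581.
Row-greedy (each collector in turn takes its best remaining lot) gives $473, worse by 108.
Checked against all permutations: $581 is optimal.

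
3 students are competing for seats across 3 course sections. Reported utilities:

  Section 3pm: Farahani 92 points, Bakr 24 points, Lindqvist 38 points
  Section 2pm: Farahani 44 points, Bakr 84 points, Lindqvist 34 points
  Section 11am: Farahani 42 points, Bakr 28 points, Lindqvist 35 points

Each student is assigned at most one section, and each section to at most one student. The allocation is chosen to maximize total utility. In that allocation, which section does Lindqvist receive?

Lindqvist receives Section 11am.

Treat this as an assignment problem: match each student to one section.
Optimal: Farahani→Section 3pm (92 points), Bakr→Section 2pm (84 points), Lindqvist→Section 11am (35 points) — total 92+84+35 = 211 points.
Next-best assignment: Farahani→Section 11am, Bakr→Section 2pm, Lindqvist→Section 3pm = 164 points.
No other one-to-one assignment exceeds 211 points.
Lindqvist's own top section is Section 3pm (38 points), but forcing Lindqvist→Section 3pm and reassigning the rest optimally gives only 164 points — worse by 47.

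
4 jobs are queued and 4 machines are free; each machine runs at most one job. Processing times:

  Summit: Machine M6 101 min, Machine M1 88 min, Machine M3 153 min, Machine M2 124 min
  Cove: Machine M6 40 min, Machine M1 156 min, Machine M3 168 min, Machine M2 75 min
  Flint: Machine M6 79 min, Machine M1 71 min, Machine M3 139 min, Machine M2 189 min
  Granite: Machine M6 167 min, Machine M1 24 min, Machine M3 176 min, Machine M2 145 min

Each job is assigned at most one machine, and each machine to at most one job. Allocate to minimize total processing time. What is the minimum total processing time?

This is a one-to-one assignment (minimum-cost bipartite matching).
Optimal: Summit→Machine M2 (124 min), Cove→Machine M6 (40 min), Flint→Machine M3 (139 min), Granite→Machine M1 (24 min) — total 124+40+139+24 = 327 min.
Row-greedy (each job in turn takes its cheapest remaining machine) gives 412 min, worse by 85.
Swapping Flint↔Summit (Flint→Machine M2 189 min, Summit→Machine M3 153 min) adds 79.

Min total: 327 min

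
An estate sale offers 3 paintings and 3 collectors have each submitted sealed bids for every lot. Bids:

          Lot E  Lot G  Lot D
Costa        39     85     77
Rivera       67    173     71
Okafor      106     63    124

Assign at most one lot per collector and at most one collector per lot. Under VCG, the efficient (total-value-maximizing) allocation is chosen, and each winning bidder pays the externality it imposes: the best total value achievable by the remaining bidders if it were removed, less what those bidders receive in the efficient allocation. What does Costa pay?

Costa pays $18.

Efficient allocation: Costa→Lot D ($77), Rivera→Lot G ($173), Okafor→Lot E ($106); total welfare W = $356.
Costa receives Lot D at value $77, so the others get W − 77 = $279.
Without Costa: best allocation of the remaining 2 bidders over all 3 lots is Rivera→Lot G ($173), Okafor→Lot D ($124), total $297.
VCG payment = (others' best without Costa) − (others' welfare with Costa) = 297 − 279 = $18.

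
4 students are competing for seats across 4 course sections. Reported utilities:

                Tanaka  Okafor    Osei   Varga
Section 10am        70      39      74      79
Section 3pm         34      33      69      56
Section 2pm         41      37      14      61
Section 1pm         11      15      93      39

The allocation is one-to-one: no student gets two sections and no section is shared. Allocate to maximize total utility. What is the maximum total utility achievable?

Max total: 257 points

This is the linear assignment problem.
Optimal: Tanaka→Section 10am (70 points), Okafor→Section 3pm (33 points), Osei→Section 1pm (93 points), Varga→Section 2pm (61 points) — total 70+33+93+61 = 257 points.
Row-greedy (each student in turn takes its best remaining section) gives 256 points, worse by 1.
Every other assignment is strictly worse.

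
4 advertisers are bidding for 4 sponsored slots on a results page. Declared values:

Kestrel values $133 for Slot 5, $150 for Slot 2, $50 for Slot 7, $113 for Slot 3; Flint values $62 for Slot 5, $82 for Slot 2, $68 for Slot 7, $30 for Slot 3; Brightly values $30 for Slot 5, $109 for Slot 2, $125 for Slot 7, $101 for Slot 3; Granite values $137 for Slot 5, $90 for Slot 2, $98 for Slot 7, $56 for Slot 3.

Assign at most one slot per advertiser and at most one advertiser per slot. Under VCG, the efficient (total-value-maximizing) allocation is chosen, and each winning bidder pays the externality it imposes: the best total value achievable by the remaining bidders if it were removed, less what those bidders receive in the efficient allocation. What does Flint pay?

Efficient allocation: Kestrel→Slot 3 ($113), Flint→Slot 2 ($82), Brightly→Slot 7 ($125), Granite→Slot 5 ($137); total welfare W = $457.
Flint receives Slot 2 at value $82, so the others get W − 82 = $375.
Without Flint: best allocation of the remaining 3 bidders over all 4 slots is Kestrel→Slot 2 ($150), Brightly→Slot 7 ($125), Granite→Slot 5 ($137), total $412.
VCG payment = (others' best without Flint) − (others' welfare with Flint) = 412 − 375 = $37.

Flint pays $37.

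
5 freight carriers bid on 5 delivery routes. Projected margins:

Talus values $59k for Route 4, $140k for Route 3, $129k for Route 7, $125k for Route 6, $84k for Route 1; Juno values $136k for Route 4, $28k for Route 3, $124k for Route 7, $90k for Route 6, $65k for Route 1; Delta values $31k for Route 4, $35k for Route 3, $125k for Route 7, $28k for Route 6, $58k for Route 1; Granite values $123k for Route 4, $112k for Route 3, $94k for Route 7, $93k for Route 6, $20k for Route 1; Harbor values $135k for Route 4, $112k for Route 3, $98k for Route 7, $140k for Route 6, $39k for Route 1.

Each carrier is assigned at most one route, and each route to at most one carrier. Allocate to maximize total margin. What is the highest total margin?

This is the linear assignment problem.
Optimal: Talus→Route 1 ($84k), Juno→Route 4 ($136k), Delta→Route 7 ($125k), Granite→Route 3 ($112k), Harbor→Route 6 ($140k) — total 84+136+125+112+140 = $597k.
Next-best assignment: Talus→Route 3, Juno→Route 1, Delta→Route 7, Granite→Route 4, Harbor→Route 6 = $593k.
Swapping Delta↔Talus (Delta→Route 1 $58k, Talus→Route 7 $129k) loses 22.

Maximum total: $597k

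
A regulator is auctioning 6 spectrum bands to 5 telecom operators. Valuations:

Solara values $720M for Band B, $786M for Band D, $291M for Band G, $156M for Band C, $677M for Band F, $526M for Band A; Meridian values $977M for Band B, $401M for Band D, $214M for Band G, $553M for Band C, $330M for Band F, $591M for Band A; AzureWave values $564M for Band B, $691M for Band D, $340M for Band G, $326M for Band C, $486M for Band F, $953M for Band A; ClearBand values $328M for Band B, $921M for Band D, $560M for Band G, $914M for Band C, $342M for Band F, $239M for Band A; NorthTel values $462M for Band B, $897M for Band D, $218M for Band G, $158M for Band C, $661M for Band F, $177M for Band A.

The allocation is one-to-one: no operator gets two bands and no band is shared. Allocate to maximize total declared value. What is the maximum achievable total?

Treat this as an assignment problem: match each operator to one band.
Optimal: Solara→Band F ($677M), Meridian→Band B ($977M), AzureWave→Band A ($953M), ClearBand→Band C ($914M), NorthTel→Band D ($897M) — total 677+977+953+914+897 = $4418M.
Column-greedy (each band in turn goes to its best remaining operator) gives $3073M, worse by 1345.

Max total: $4418M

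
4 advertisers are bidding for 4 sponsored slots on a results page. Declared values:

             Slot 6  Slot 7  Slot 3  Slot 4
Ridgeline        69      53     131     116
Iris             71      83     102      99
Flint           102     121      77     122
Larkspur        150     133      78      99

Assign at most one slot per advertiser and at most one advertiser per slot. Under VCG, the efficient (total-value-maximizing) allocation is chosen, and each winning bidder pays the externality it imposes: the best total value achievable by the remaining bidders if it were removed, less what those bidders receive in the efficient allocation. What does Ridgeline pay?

Ridgeline pays $4.

Efficient allocation: Ridgeline→Slot 3 ($131), Iris→Slot 4 ($99), Flint→Slot 7 ($121), Larkspur→Slot 6 ($150); total welfare W = $501.
Ridgeline receives Slot 3 at value $131, so the others get W − 131 = $370.
Without Ridgeline: best allocation of the remaining 3 bidders over all 4 slots is Iris→Slot 3 ($102), Flint→Slot 4 ($122), Larkspur→Slot 6 ($150), total $374.
VCG payment = (others' best without Ridgeline) − (others' welfare with Ridgeline) = 374 − 370 = $4.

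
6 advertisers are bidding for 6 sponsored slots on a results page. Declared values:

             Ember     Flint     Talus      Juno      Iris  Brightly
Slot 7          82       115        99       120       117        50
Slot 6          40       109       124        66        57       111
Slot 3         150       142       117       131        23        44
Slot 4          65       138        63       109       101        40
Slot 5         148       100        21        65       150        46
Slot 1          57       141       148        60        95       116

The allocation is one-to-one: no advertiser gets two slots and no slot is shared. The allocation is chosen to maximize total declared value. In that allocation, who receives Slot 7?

Juno receives Slot 7.

This is the linear assignment problem.
Optimal: Ember→Slot 3 ($150), Flint→Slot 4 ($138), Talus→Slot 1 ($148), Juno→Slot 7 ($120), Iris→Slot 5 ($150), Brightly→Slot 6 ($111) — total 150+138+148+120+150+111 = $817.
Column-greedy (each slot in turn goes to its best remaining advertiser) gives $798, worse by 19.
Juno's own top slot is Slot 3 ($131), but forcing Juno→Slot 3 and reassigning the rest optimally gives only $793 — worse by 24.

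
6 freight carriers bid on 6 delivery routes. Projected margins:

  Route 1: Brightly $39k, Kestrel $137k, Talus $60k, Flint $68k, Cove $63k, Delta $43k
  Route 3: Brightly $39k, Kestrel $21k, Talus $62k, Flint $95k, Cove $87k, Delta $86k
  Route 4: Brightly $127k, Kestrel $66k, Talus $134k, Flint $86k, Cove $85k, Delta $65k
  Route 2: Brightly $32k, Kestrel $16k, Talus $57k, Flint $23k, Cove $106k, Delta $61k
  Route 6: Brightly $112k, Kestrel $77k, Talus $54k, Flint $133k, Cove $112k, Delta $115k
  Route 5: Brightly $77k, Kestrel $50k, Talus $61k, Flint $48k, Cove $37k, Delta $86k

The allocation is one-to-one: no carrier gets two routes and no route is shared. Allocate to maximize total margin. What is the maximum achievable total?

Maximum total: $673k

Optimal: Brightly→Route 5 ($77k), Kestrel→Route 1 ($137k), Talus→Route 4 ($134k), Flint→Route 6 ($133k), Cove→Route 2 ($106k), Delta→Route 3 ($86k) — total 77+137+134+133+106+86 = $673k.
Row-greedy (each carrier in turn takes its best remaining route) gives $651k, worse by 22.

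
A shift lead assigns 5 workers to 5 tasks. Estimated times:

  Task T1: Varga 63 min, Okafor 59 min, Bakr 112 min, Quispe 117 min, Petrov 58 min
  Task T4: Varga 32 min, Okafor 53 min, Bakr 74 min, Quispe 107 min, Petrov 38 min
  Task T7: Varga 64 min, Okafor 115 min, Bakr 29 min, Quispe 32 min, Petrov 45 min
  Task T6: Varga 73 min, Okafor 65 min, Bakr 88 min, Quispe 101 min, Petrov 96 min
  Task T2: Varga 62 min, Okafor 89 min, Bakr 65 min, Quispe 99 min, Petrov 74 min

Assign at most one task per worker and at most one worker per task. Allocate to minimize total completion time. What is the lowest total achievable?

Min total: 252 min

Optimal: Varga→Task T4 (32 min), Okafor→Task T6 (65 min), Bakr→Task T2 (65 min), Quispe→Task T7 (32 min), Petrov→Task T1 (58 min) — total 32+65+65+32+58 = 252 min.
Column-greedy (each task in turn goes to its cheapest remaining worker) gives 283 min, worse by 31.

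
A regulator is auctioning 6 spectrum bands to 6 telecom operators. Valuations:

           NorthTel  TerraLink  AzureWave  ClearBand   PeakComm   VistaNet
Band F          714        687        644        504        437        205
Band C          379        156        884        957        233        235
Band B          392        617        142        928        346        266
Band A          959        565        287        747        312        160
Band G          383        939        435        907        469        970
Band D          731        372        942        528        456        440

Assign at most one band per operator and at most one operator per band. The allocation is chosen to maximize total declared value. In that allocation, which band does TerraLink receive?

TerraLink receives Band F.

Optimal: NorthTel→Band A ($959M), TerraLink→Band F ($687M), AzureWave→Band C ($884M), ClearBand→Band B ($928M), PeakComm→Band D ($456M), VistaNet→Band G ($970M) — total 959+687+884+928+456+970 = $4884M.
Max-entry greedy (repeatedly take the single best remaining cell) gives $4861M, worse by 23.
Next-best assignment: NorthTel→Band A, TerraLink→Band B, AzureWave→Band D, ClearBand→Band C, PeakComm→Band F, VistaNet→Band G = $4882M.
Every other assignment is strictly worse.
TerraLink's own top band is Band G ($939M), but forcing TerraLink→Band G and reassigning the rest optimally gives only $4587M — worse by 297.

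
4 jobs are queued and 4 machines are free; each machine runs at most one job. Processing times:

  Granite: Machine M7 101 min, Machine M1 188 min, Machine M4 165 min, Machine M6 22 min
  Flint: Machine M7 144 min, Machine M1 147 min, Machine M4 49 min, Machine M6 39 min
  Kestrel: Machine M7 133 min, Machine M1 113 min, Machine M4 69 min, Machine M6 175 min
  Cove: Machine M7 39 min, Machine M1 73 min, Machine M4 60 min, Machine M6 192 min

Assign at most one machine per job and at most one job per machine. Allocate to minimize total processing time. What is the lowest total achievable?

Optimal: Granite→Machine M6 (22 min), Flint→Machine M4 (49 min), Kestrel→Machine M1 (113 min), Cove→Machine M7 (39 min) — total 22+49+113+39 = 223 min.
Next-best assignment: Granite→Machine M6, Flint→Machine M1, Kestrel→Machine M4, Cove→Machine M7 = 277 min.
Swapping Cove↔Granite (Cove→Machine M6 192 min, Granite→Machine M7 101 min) adds 232.

Min total: 223 min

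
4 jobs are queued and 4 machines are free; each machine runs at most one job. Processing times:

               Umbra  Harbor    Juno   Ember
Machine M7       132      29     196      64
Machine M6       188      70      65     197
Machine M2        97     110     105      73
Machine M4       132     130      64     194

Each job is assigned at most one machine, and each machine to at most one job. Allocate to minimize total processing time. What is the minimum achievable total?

Optimal: Umbra→Machine M2 (97 min), Harbor→Machine M6 (70 min), Juno→Machine M4 (64 min), Ember→Machine M7 (64 min) — total 97+70+64+64 = 295 min.
Column-greedy (each machine in turn goes to its cheapest remaining job) gives 299 min, worse by 4.
Next-best assignment: Umbra→Machine M4, Harbor→Machine M7, Juno→Machine M6, Ember→Machine M2 = 299 min.

Min total: 295 min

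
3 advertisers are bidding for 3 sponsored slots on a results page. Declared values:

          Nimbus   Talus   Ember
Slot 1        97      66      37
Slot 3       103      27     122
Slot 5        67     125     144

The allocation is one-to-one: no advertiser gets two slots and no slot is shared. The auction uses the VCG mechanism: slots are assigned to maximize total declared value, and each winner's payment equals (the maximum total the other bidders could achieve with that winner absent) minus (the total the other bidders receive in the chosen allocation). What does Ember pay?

Efficient allocation: Nimbus→Slot 1 ($97), Talus→Slot 5 ($125), Ember→Slot 3 ($122); total welfare W = $344.
Ember receives Slot 3 at value $122, so the others get W − 122 = $222.
Without Ember: best allocation of the remaining 2 bidders over all 3 slots is Nimbus→Slot 3 ($103), Talus→Slot 5 ($125), total $228.
VCG payment = (others' best without Ember) − (others' welfare with Ember) = 228 − 222 = $6.

Ember pays $6.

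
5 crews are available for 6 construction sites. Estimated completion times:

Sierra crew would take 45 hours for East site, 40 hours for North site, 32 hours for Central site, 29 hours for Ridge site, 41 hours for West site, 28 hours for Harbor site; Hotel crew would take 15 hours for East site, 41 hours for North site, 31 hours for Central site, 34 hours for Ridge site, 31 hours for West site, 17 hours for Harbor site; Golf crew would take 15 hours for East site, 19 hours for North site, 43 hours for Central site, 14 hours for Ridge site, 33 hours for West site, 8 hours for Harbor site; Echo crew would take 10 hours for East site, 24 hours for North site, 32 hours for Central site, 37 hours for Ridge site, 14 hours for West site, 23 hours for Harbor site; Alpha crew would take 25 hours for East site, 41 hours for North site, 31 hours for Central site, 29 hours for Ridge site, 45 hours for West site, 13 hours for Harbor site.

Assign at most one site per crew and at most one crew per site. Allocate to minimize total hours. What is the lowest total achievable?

Optimal: Sierra crew→Central site (32 hours), Hotel crew→East site (15 hours), Golf crew→Ridge site (14 hours), Echo crew→West site (14 hours), Alpha crew→Harbor site (13 hours) — total 32+15+14+14+13 = 88 hours.
Column-greedy (each site in turn goes to its cheapest remaining crew) gives 134 hours, worse by 46.
Next-best assignment: Sierra crew→Ridge site, Hotel crew→East site, Golf crew→North site, Echo crew→West site, Alpha crew→Harbor site = 90 hours.

Min total: 88 hours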